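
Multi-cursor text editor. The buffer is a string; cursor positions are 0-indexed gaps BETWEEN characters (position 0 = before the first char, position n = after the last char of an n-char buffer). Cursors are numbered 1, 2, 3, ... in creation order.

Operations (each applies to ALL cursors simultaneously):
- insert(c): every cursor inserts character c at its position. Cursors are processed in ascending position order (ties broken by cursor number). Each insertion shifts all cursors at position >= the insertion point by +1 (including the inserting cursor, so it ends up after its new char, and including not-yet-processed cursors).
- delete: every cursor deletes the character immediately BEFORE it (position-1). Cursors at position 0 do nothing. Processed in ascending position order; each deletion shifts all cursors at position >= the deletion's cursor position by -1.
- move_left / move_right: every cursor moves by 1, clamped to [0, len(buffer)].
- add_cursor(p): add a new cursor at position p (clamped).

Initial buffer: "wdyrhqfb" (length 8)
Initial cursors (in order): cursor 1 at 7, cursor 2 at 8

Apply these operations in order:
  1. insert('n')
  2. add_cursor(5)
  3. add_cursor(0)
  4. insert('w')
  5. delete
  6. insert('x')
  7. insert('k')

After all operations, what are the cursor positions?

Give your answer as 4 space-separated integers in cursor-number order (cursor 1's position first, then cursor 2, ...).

After op 1 (insert('n')): buffer="wdyrhqfnbn" (len 10), cursors c1@8 c2@10, authorship .......1.2
After op 2 (add_cursor(5)): buffer="wdyrhqfnbn" (len 10), cursors c3@5 c1@8 c2@10, authorship .......1.2
After op 3 (add_cursor(0)): buffer="wdyrhqfnbn" (len 10), cursors c4@0 c3@5 c1@8 c2@10, authorship .......1.2
After op 4 (insert('w')): buffer="wwdyrhwqfnwbnw" (len 14), cursors c4@1 c3@7 c1@11 c2@14, authorship 4.....3..11.22
After op 5 (delete): buffer="wdyrhqfnbn" (len 10), cursors c4@0 c3@5 c1@8 c2@10, authorship .......1.2
After op 6 (insert('x')): buffer="xwdyrhxqfnxbnx" (len 14), cursors c4@1 c3@7 c1@11 c2@14, authorship 4.....3..11.22
After op 7 (insert('k')): buffer="xkwdyrhxkqfnxkbnxk" (len 18), cursors c4@2 c3@9 c1@14 c2@18, authorship 44.....33..111.222

Answer: 14 18 9 2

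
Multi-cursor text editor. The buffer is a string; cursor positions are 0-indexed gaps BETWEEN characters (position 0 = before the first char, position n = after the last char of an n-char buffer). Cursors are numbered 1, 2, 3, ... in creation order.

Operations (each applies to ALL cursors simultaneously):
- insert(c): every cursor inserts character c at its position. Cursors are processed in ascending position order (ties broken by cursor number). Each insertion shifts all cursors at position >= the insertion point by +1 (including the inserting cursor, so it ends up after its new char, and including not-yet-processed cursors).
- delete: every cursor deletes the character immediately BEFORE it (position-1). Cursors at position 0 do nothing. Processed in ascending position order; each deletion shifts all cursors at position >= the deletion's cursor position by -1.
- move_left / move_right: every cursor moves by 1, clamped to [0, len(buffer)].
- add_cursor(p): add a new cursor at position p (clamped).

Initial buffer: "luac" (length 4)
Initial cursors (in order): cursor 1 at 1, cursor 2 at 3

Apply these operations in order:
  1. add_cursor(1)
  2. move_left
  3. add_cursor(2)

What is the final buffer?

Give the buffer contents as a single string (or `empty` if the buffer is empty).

After op 1 (add_cursor(1)): buffer="luac" (len 4), cursors c1@1 c3@1 c2@3, authorship ....
After op 2 (move_left): buffer="luac" (len 4), cursors c1@0 c3@0 c2@2, authorship ....
After op 3 (add_cursor(2)): buffer="luac" (len 4), cursors c1@0 c3@0 c2@2 c4@2, authorship ....

Answer: luac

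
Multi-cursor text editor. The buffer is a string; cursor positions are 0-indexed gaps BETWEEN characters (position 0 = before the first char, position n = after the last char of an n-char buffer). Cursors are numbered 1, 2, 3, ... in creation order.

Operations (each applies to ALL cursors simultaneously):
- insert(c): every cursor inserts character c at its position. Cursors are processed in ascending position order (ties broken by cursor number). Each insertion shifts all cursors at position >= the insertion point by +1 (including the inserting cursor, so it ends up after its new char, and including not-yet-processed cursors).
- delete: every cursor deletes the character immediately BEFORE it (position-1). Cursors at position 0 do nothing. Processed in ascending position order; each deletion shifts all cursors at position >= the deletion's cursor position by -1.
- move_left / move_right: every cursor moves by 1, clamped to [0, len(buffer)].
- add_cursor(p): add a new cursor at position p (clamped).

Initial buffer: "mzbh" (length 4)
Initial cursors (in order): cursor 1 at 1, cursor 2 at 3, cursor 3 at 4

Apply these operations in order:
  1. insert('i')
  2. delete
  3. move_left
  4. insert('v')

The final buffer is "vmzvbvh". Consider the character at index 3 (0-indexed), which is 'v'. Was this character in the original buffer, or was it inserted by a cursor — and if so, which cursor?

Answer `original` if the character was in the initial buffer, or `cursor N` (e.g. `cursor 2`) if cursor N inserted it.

Answer: cursor 2

Derivation:
After op 1 (insert('i')): buffer="mizbihi" (len 7), cursors c1@2 c2@5 c3@7, authorship .1..2.3
After op 2 (delete): buffer="mzbh" (len 4), cursors c1@1 c2@3 c3@4, authorship ....
After op 3 (move_left): buffer="mzbh" (len 4), cursors c1@0 c2@2 c3@3, authorship ....
After op 4 (insert('v')): buffer="vmzvbvh" (len 7), cursors c1@1 c2@4 c3@6, authorship 1..2.3.
Authorship (.=original, N=cursor N): 1 . . 2 . 3 .
Index 3: author = 2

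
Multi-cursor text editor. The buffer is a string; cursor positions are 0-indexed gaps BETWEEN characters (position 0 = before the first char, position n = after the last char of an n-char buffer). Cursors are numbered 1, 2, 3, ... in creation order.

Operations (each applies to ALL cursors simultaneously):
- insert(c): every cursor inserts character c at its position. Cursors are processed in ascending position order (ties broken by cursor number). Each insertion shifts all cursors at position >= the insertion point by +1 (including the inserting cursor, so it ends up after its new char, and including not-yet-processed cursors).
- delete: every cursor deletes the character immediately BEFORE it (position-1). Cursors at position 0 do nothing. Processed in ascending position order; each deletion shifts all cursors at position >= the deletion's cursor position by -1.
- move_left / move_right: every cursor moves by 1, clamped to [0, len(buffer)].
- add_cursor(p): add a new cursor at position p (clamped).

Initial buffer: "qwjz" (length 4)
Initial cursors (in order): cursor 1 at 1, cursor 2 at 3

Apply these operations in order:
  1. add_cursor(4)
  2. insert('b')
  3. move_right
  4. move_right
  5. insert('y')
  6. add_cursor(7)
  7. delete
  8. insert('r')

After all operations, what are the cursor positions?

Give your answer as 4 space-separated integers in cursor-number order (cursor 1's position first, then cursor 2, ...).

Answer: 5 10 10 7

Derivation:
After op 1 (add_cursor(4)): buffer="qwjz" (len 4), cursors c1@1 c2@3 c3@4, authorship ....
After op 2 (insert('b')): buffer="qbwjbzb" (len 7), cursors c1@2 c2@5 c3@7, authorship .1..2.3
After op 3 (move_right): buffer="qbwjbzb" (len 7), cursors c1@3 c2@6 c3@7, authorship .1..2.3
After op 4 (move_right): buffer="qbwjbzb" (len 7), cursors c1@4 c2@7 c3@7, authorship .1..2.3
After op 5 (insert('y')): buffer="qbwjybzbyy" (len 10), cursors c1@5 c2@10 c3@10, authorship .1..12.323
After op 6 (add_cursor(7)): buffer="qbwjybzbyy" (len 10), cursors c1@5 c4@7 c2@10 c3@10, authorship .1..12.323
After op 7 (delete): buffer="qbwjbb" (len 6), cursors c1@4 c4@5 c2@6 c3@6, authorship .1..23
After op 8 (insert('r')): buffer="qbwjrbrbrr" (len 10), cursors c1@5 c4@7 c2@10 c3@10, authorship .1..124323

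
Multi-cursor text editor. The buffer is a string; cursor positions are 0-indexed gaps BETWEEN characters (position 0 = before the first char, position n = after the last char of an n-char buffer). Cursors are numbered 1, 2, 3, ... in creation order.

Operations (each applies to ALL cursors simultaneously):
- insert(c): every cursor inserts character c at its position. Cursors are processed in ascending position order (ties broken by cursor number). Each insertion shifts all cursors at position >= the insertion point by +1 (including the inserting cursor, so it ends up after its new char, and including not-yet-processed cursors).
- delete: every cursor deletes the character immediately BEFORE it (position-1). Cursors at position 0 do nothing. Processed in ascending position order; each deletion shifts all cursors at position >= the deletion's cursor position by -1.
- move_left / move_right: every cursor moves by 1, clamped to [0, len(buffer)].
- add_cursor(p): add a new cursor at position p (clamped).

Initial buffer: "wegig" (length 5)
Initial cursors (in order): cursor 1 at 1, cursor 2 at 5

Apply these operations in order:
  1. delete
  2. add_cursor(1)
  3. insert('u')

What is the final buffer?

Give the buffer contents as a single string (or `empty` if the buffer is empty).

After op 1 (delete): buffer="egi" (len 3), cursors c1@0 c2@3, authorship ...
After op 2 (add_cursor(1)): buffer="egi" (len 3), cursors c1@0 c3@1 c2@3, authorship ...
After op 3 (insert('u')): buffer="ueugiu" (len 6), cursors c1@1 c3@3 c2@6, authorship 1.3..2

Answer: ueugiu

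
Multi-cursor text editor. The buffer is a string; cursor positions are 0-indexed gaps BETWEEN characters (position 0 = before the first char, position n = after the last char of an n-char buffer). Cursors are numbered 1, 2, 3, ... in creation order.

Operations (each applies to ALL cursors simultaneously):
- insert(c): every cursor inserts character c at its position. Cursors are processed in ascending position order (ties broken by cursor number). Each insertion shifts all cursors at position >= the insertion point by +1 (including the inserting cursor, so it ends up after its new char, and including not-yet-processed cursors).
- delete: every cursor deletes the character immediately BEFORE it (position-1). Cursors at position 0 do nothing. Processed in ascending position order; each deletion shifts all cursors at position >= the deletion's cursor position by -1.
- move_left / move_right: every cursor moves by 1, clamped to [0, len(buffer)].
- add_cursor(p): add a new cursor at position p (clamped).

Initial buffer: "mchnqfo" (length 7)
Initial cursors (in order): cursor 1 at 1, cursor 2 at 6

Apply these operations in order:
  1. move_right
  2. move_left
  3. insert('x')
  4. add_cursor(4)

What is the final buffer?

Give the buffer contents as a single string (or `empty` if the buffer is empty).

Answer: mxchnqfxo

Derivation:
After op 1 (move_right): buffer="mchnqfo" (len 7), cursors c1@2 c2@7, authorship .......
After op 2 (move_left): buffer="mchnqfo" (len 7), cursors c1@1 c2@6, authorship .......
After op 3 (insert('x')): buffer="mxchnqfxo" (len 9), cursors c1@2 c2@8, authorship .1.....2.
After op 4 (add_cursor(4)): buffer="mxchnqfxo" (len 9), cursors c1@2 c3@4 c2@8, authorship .1.....2.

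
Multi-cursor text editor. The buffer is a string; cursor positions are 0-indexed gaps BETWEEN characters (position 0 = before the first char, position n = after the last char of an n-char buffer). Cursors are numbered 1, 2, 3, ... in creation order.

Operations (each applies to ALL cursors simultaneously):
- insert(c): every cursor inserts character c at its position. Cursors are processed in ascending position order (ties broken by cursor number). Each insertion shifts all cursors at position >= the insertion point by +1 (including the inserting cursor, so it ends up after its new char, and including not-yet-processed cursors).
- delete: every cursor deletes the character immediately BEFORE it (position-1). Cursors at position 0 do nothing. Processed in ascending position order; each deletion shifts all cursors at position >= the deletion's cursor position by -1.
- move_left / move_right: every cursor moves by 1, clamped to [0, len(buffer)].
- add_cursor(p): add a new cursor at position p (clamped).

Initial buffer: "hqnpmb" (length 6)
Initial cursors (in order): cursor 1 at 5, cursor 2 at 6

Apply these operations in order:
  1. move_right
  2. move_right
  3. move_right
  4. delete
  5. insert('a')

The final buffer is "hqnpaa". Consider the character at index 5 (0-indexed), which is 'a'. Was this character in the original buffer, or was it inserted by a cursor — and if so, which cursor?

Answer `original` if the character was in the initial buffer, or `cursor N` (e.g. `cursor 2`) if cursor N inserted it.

After op 1 (move_right): buffer="hqnpmb" (len 6), cursors c1@6 c2@6, authorship ......
After op 2 (move_right): buffer="hqnpmb" (len 6), cursors c1@6 c2@6, authorship ......
After op 3 (move_right): buffer="hqnpmb" (len 6), cursors c1@6 c2@6, authorship ......
After op 4 (delete): buffer="hqnp" (len 4), cursors c1@4 c2@4, authorship ....
After op 5 (insert('a')): buffer="hqnpaa" (len 6), cursors c1@6 c2@6, authorship ....12
Authorship (.=original, N=cursor N): . . . . 1 2
Index 5: author = 2

Answer: cursor 2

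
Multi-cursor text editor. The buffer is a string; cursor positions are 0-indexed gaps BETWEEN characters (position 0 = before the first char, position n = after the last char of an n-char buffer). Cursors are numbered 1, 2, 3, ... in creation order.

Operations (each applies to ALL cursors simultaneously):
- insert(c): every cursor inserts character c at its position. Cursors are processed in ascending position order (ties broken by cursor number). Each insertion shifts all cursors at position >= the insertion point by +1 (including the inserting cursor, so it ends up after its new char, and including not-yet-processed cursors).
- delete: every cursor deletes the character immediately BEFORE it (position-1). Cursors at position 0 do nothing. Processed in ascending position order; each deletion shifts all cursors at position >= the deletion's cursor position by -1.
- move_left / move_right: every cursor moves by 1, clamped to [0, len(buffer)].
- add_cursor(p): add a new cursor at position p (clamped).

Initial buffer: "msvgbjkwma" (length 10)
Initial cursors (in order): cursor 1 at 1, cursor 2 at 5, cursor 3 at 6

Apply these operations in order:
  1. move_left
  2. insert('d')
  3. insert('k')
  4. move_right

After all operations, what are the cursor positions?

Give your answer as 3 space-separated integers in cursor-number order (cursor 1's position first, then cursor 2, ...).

Answer: 3 9 12

Derivation:
After op 1 (move_left): buffer="msvgbjkwma" (len 10), cursors c1@0 c2@4 c3@5, authorship ..........
After op 2 (insert('d')): buffer="dmsvgdbdjkwma" (len 13), cursors c1@1 c2@6 c3@8, authorship 1....2.3.....
After op 3 (insert('k')): buffer="dkmsvgdkbdkjkwma" (len 16), cursors c1@2 c2@8 c3@11, authorship 11....22.33.....
After op 4 (move_right): buffer="dkmsvgdkbdkjkwma" (len 16), cursors c1@3 c2@9 c3@12, authorship 11....22.33.....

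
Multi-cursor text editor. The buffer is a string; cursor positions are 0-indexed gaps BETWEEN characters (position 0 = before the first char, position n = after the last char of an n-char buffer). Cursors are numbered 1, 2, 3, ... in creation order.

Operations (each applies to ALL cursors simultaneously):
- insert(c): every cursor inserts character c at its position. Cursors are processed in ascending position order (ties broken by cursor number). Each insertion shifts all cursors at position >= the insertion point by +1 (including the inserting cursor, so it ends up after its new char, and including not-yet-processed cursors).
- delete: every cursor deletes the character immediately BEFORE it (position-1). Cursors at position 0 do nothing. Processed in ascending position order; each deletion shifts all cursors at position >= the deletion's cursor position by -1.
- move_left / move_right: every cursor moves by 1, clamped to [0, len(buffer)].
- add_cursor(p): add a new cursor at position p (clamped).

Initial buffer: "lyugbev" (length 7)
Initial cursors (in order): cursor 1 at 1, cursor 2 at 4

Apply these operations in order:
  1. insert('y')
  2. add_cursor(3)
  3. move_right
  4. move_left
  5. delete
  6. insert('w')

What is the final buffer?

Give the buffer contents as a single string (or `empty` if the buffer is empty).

After op 1 (insert('y')): buffer="lyyugybev" (len 9), cursors c1@2 c2@6, authorship .1...2...
After op 2 (add_cursor(3)): buffer="lyyugybev" (len 9), cursors c1@2 c3@3 c2@6, authorship .1...2...
After op 3 (move_right): buffer="lyyugybev" (len 9), cursors c1@3 c3@4 c2@7, authorship .1...2...
After op 4 (move_left): buffer="lyyugybev" (len 9), cursors c1@2 c3@3 c2@6, authorship .1...2...
After op 5 (delete): buffer="lugbev" (len 6), cursors c1@1 c3@1 c2@3, authorship ......
After op 6 (insert('w')): buffer="lwwugwbev" (len 9), cursors c1@3 c3@3 c2@6, authorship .13..2...

Answer: lwwugwbev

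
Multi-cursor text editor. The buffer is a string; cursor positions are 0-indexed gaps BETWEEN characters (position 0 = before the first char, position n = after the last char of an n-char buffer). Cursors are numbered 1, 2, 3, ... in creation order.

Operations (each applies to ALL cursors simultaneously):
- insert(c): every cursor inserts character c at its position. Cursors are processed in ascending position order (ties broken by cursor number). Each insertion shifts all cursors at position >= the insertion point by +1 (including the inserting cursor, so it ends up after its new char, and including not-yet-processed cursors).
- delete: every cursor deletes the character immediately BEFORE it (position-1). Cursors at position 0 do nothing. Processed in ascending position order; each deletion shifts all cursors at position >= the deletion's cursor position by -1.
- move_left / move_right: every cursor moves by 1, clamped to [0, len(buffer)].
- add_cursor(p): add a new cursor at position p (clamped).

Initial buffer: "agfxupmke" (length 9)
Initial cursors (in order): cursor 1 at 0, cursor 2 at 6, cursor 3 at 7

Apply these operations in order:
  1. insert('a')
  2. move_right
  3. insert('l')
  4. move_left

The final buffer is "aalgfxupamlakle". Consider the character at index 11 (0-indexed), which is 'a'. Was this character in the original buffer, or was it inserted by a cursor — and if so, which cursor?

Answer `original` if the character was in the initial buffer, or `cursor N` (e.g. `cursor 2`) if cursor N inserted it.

After op 1 (insert('a')): buffer="aagfxupamake" (len 12), cursors c1@1 c2@8 c3@10, authorship 1......2.3..
After op 2 (move_right): buffer="aagfxupamake" (len 12), cursors c1@2 c2@9 c3@11, authorship 1......2.3..
After op 3 (insert('l')): buffer="aalgfxupamlakle" (len 15), cursors c1@3 c2@11 c3@14, authorship 1.1.....2.23.3.
After op 4 (move_left): buffer="aalgfxupamlakle" (len 15), cursors c1@2 c2@10 c3@13, authorship 1.1.....2.23.3.
Authorship (.=original, N=cursor N): 1 . 1 . . . . . 2 . 2 3 . 3 .
Index 11: author = 3

Answer: cursor 3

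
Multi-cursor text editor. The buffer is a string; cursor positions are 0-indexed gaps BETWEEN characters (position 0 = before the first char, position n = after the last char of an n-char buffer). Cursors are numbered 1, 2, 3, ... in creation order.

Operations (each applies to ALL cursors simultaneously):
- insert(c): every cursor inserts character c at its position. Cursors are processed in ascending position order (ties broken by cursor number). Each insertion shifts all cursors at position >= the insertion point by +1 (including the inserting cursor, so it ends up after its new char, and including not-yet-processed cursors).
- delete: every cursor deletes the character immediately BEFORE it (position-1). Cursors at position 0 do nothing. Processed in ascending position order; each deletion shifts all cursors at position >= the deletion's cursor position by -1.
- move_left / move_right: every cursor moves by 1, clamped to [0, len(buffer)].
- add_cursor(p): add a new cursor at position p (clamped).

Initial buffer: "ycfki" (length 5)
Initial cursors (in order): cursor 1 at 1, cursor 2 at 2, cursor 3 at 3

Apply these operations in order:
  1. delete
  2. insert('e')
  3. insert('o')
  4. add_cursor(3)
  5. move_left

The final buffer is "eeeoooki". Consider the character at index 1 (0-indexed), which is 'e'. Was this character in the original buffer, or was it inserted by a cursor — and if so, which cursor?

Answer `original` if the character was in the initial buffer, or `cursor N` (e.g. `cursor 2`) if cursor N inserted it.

After op 1 (delete): buffer="ki" (len 2), cursors c1@0 c2@0 c3@0, authorship ..
After op 2 (insert('e')): buffer="eeeki" (len 5), cursors c1@3 c2@3 c3@3, authorship 123..
After op 3 (insert('o')): buffer="eeeoooki" (len 8), cursors c1@6 c2@6 c3@6, authorship 123123..
After op 4 (add_cursor(3)): buffer="eeeoooki" (len 8), cursors c4@3 c1@6 c2@6 c3@6, authorship 123123..
After op 5 (move_left): buffer="eeeoooki" (len 8), cursors c4@2 c1@5 c2@5 c3@5, authorship 123123..
Authorship (.=original, N=cursor N): 1 2 3 1 2 3 . .
Index 1: author = 2

Answer: cursor 2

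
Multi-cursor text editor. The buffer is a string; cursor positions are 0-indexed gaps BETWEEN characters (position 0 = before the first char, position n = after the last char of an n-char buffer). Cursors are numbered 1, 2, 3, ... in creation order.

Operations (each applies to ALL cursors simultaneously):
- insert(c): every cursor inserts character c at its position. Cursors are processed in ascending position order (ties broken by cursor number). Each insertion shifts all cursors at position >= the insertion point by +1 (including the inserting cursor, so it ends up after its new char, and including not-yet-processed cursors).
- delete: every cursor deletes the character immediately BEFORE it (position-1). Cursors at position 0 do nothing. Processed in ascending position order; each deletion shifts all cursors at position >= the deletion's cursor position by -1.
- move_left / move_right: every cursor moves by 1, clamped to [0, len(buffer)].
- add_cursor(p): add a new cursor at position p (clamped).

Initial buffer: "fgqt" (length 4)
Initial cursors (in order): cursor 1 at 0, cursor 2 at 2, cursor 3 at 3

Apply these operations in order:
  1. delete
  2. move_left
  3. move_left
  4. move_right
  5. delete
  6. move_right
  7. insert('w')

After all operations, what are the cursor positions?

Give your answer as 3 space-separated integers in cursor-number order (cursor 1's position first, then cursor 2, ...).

After op 1 (delete): buffer="ft" (len 2), cursors c1@0 c2@1 c3@1, authorship ..
After op 2 (move_left): buffer="ft" (len 2), cursors c1@0 c2@0 c3@0, authorship ..
After op 3 (move_left): buffer="ft" (len 2), cursors c1@0 c2@0 c3@0, authorship ..
After op 4 (move_right): buffer="ft" (len 2), cursors c1@1 c2@1 c3@1, authorship ..
After op 5 (delete): buffer="t" (len 1), cursors c1@0 c2@0 c3@0, authorship .
After op 6 (move_right): buffer="t" (len 1), cursors c1@1 c2@1 c3@1, authorship .
After op 7 (insert('w')): buffer="twww" (len 4), cursors c1@4 c2@4 c3@4, authorship .123

Answer: 4 4 4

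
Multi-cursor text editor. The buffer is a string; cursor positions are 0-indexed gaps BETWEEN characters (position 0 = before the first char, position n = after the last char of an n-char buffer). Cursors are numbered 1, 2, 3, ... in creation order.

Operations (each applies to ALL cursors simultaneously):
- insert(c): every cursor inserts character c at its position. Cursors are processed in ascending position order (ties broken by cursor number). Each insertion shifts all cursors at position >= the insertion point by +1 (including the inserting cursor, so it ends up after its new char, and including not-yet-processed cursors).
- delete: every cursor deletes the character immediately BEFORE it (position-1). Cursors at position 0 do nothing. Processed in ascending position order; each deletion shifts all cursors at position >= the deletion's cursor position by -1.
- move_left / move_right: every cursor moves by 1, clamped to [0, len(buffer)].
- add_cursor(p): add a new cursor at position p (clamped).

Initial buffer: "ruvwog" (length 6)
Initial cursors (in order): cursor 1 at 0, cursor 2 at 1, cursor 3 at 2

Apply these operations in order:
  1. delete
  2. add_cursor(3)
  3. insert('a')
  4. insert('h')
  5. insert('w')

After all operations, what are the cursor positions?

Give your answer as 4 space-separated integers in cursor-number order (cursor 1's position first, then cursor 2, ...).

After op 1 (delete): buffer="vwog" (len 4), cursors c1@0 c2@0 c3@0, authorship ....
After op 2 (add_cursor(3)): buffer="vwog" (len 4), cursors c1@0 c2@0 c3@0 c4@3, authorship ....
After op 3 (insert('a')): buffer="aaavwoag" (len 8), cursors c1@3 c2@3 c3@3 c4@7, authorship 123...4.
After op 4 (insert('h')): buffer="aaahhhvwoahg" (len 12), cursors c1@6 c2@6 c3@6 c4@11, authorship 123123...44.
After op 5 (insert('w')): buffer="aaahhhwwwvwoahwg" (len 16), cursors c1@9 c2@9 c3@9 c4@15, authorship 123123123...444.

Answer: 9 9 9 15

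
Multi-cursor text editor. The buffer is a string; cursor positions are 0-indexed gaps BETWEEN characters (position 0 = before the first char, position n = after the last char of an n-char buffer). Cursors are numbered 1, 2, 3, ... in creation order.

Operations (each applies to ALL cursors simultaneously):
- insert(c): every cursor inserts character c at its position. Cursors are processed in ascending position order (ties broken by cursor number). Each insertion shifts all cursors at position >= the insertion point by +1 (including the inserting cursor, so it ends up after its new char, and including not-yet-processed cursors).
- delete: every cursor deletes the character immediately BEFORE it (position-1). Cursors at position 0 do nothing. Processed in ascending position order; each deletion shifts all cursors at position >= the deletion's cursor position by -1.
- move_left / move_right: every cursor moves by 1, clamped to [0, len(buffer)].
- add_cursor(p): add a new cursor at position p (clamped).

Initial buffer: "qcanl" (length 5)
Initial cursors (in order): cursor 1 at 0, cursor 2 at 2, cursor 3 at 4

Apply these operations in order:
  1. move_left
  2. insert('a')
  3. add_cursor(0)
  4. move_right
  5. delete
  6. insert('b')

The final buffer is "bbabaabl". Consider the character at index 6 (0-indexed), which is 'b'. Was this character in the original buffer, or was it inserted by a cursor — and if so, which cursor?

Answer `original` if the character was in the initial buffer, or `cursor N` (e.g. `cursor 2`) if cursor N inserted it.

After op 1 (move_left): buffer="qcanl" (len 5), cursors c1@0 c2@1 c3@3, authorship .....
After op 2 (insert('a')): buffer="aqacaanl" (len 8), cursors c1@1 c2@3 c3@6, authorship 1.2..3..
After op 3 (add_cursor(0)): buffer="aqacaanl" (len 8), cursors c4@0 c1@1 c2@3 c3@6, authorship 1.2..3..
After op 4 (move_right): buffer="aqacaanl" (len 8), cursors c4@1 c1@2 c2@4 c3@7, authorship 1.2..3..
After op 5 (delete): buffer="aaal" (len 4), cursors c1@0 c4@0 c2@1 c3@3, authorship 2.3.
After op 6 (insert('b')): buffer="bbabaabl" (len 8), cursors c1@2 c4@2 c2@4 c3@7, authorship 1422.33.
Authorship (.=original, N=cursor N): 1 4 2 2 . 3 3 .
Index 6: author = 3

Answer: cursor 3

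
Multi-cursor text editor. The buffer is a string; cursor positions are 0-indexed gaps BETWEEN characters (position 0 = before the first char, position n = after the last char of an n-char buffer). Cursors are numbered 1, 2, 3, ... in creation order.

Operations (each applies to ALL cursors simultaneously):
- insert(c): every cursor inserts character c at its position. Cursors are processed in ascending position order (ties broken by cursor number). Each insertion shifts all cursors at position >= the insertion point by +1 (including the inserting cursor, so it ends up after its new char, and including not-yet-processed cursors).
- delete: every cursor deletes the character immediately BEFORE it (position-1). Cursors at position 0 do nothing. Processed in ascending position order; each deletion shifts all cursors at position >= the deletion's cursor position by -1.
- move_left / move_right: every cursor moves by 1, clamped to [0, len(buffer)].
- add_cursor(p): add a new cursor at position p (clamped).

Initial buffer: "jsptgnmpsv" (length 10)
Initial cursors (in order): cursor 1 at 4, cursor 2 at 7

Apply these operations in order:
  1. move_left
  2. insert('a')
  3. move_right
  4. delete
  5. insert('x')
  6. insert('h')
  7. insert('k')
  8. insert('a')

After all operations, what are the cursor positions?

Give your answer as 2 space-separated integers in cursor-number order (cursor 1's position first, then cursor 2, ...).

After op 1 (move_left): buffer="jsptgnmpsv" (len 10), cursors c1@3 c2@6, authorship ..........
After op 2 (insert('a')): buffer="jspatgnampsv" (len 12), cursors c1@4 c2@8, authorship ...1...2....
After op 3 (move_right): buffer="jspatgnampsv" (len 12), cursors c1@5 c2@9, authorship ...1...2....
After op 4 (delete): buffer="jspagnapsv" (len 10), cursors c1@4 c2@7, authorship ...1..2...
After op 5 (insert('x')): buffer="jspaxgnaxpsv" (len 12), cursors c1@5 c2@9, authorship ...11..22...
After op 6 (insert('h')): buffer="jspaxhgnaxhpsv" (len 14), cursors c1@6 c2@11, authorship ...111..222...
After op 7 (insert('k')): buffer="jspaxhkgnaxhkpsv" (len 16), cursors c1@7 c2@13, authorship ...1111..2222...
After op 8 (insert('a')): buffer="jspaxhkagnaxhkapsv" (len 18), cursors c1@8 c2@15, authorship ...11111..22222...

Answer: 8 15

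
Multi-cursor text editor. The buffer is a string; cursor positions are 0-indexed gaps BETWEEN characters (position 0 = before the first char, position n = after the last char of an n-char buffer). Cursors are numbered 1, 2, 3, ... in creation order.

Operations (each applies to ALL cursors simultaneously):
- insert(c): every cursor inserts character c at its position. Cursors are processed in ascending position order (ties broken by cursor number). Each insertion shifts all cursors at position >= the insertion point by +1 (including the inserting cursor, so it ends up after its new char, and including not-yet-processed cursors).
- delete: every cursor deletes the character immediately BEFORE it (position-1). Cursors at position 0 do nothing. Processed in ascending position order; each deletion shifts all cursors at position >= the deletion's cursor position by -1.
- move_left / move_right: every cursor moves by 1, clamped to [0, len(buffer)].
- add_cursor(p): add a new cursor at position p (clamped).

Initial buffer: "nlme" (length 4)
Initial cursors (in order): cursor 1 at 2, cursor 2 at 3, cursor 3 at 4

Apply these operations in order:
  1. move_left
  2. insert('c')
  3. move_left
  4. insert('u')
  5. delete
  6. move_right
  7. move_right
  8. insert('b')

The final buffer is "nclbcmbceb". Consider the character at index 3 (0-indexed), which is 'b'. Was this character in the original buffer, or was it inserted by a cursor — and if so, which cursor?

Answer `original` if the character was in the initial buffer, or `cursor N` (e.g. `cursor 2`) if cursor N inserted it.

After op 1 (move_left): buffer="nlme" (len 4), cursors c1@1 c2@2 c3@3, authorship ....
After op 2 (insert('c')): buffer="nclcmce" (len 7), cursors c1@2 c2@4 c3@6, authorship .1.2.3.
After op 3 (move_left): buffer="nclcmce" (len 7), cursors c1@1 c2@3 c3@5, authorship .1.2.3.
After op 4 (insert('u')): buffer="nuclucmuce" (len 10), cursors c1@2 c2@5 c3@8, authorship .11.22.33.
After op 5 (delete): buffer="nclcmce" (len 7), cursors c1@1 c2@3 c3@5, authorship .1.2.3.
After op 6 (move_right): buffer="nclcmce" (len 7), cursors c1@2 c2@4 c3@6, authorship .1.2.3.
After op 7 (move_right): buffer="nclcmce" (len 7), cursors c1@3 c2@5 c3@7, authorship .1.2.3.
After op 8 (insert('b')): buffer="nclbcmbceb" (len 10), cursors c1@4 c2@7 c3@10, authorship .1.12.23.3
Authorship (.=original, N=cursor N): . 1 . 1 2 . 2 3 . 3
Index 3: author = 1

Answer: cursor 1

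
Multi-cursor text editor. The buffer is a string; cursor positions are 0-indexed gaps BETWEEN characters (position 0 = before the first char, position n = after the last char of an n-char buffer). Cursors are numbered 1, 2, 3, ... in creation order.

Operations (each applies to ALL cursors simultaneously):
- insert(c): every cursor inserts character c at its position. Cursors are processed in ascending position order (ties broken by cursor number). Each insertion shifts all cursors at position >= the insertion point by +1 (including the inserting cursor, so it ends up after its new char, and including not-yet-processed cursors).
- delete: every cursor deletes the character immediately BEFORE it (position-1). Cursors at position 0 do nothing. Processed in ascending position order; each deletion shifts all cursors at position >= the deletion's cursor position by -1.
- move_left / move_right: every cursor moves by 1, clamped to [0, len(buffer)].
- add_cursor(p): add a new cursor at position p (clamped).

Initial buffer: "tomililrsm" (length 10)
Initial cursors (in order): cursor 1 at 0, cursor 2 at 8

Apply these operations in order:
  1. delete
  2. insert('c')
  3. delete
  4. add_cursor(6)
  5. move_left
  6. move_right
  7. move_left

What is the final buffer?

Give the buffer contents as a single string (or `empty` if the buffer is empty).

After op 1 (delete): buffer="tomililsm" (len 9), cursors c1@0 c2@7, authorship .........
After op 2 (insert('c')): buffer="ctomililcsm" (len 11), cursors c1@1 c2@9, authorship 1.......2..
After op 3 (delete): buffer="tomililsm" (len 9), cursors c1@0 c2@7, authorship .........
After op 4 (add_cursor(6)): buffer="tomililsm" (len 9), cursors c1@0 c3@6 c2@7, authorship .........
After op 5 (move_left): buffer="tomililsm" (len 9), cursors c1@0 c3@5 c2@6, authorship .........
After op 6 (move_right): buffer="tomililsm" (len 9), cursors c1@1 c3@6 c2@7, authorship .........
After op 7 (move_left): buffer="tomililsm" (len 9), cursors c1@0 c3@5 c2@6, authorship .........

Answer: tomililsm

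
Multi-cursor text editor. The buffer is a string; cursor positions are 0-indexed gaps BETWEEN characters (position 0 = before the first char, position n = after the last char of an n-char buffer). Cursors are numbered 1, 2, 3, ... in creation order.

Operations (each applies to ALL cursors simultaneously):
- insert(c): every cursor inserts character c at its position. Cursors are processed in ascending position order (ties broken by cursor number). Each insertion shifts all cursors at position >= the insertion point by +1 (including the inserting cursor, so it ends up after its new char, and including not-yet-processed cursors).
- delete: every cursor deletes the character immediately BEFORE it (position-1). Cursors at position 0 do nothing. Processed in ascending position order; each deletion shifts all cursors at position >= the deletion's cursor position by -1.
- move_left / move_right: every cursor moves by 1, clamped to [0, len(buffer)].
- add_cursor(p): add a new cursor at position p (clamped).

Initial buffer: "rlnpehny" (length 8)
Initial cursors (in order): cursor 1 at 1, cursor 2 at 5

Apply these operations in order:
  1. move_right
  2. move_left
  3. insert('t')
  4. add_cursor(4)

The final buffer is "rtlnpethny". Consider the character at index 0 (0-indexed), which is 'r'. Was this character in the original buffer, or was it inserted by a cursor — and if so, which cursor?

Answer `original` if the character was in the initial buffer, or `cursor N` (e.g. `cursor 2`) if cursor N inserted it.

Answer: original

Derivation:
After op 1 (move_right): buffer="rlnpehny" (len 8), cursors c1@2 c2@6, authorship ........
After op 2 (move_left): buffer="rlnpehny" (len 8), cursors c1@1 c2@5, authorship ........
After op 3 (insert('t')): buffer="rtlnpethny" (len 10), cursors c1@2 c2@7, authorship .1....2...
After op 4 (add_cursor(4)): buffer="rtlnpethny" (len 10), cursors c1@2 c3@4 c2@7, authorship .1....2...
Authorship (.=original, N=cursor N): . 1 . . . . 2 . . .
Index 0: author = original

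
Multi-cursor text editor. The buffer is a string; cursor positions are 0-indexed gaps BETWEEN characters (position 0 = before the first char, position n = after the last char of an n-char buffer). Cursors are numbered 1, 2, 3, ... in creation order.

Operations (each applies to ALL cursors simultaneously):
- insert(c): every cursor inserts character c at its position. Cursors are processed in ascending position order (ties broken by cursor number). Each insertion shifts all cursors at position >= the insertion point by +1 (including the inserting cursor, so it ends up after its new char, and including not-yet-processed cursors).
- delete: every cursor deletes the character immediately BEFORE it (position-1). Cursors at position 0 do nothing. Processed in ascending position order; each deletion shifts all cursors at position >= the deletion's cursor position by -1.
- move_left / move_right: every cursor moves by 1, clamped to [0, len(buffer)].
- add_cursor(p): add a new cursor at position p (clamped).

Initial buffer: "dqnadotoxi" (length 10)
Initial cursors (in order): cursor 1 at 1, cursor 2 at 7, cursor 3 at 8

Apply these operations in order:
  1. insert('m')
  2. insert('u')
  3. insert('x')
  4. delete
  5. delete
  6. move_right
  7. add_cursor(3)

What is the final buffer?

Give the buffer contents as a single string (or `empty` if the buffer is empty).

Answer: dmqnadotmomxi

Derivation:
After op 1 (insert('m')): buffer="dmqnadotmomxi" (len 13), cursors c1@2 c2@9 c3@11, authorship .1......2.3..
After op 2 (insert('u')): buffer="dmuqnadotmuomuxi" (len 16), cursors c1@3 c2@11 c3@14, authorship .11......22.33..
After op 3 (insert('x')): buffer="dmuxqnadotmuxomuxxi" (len 19), cursors c1@4 c2@13 c3@17, authorship .111......222.333..
After op 4 (delete): buffer="dmuqnadotmuomuxi" (len 16), cursors c1@3 c2@11 c3@14, authorship .11......22.33..
After op 5 (delete): buffer="dmqnadotmomxi" (len 13), cursors c1@2 c2@9 c3@11, authorship .1......2.3..
After op 6 (move_right): buffer="dmqnadotmomxi" (len 13), cursors c1@3 c2@10 c3@12, authorship .1......2.3..
After op 7 (add_cursor(3)): buffer="dmqnadotmomxi" (len 13), cursors c1@3 c4@3 c2@10 c3@12, authorship .1......2.3..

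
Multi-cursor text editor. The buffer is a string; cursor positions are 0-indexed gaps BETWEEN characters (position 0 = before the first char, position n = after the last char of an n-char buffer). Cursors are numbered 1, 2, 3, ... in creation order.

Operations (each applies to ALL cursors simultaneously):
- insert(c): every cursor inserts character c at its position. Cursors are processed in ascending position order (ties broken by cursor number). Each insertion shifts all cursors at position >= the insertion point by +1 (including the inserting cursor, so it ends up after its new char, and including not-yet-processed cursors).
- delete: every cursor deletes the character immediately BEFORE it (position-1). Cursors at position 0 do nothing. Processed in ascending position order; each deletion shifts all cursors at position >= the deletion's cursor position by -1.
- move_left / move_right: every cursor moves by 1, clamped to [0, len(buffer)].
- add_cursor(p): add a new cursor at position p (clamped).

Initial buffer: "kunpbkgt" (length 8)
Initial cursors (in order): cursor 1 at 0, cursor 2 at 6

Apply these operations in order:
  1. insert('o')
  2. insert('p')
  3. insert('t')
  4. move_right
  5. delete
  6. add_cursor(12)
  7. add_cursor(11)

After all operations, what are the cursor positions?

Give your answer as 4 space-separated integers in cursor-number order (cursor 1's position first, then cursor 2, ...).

After op 1 (insert('o')): buffer="okunpbkogt" (len 10), cursors c1@1 c2@8, authorship 1......2..
After op 2 (insert('p')): buffer="opkunpbkopgt" (len 12), cursors c1@2 c2@10, authorship 11......22..
After op 3 (insert('t')): buffer="optkunpbkoptgt" (len 14), cursors c1@3 c2@12, authorship 111......222..
After op 4 (move_right): buffer="optkunpbkoptgt" (len 14), cursors c1@4 c2@13, authorship 111......222..
After op 5 (delete): buffer="optunpbkoptt" (len 12), cursors c1@3 c2@11, authorship 111.....222.
After op 6 (add_cursor(12)): buffer="optunpbkoptt" (len 12), cursors c1@3 c2@11 c3@12, authorship 111.....222.
After op 7 (add_cursor(11)): buffer="optunpbkoptt" (len 12), cursors c1@3 c2@11 c4@11 c3@12, authorship 111.....222.

Answer: 3 11 12 11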